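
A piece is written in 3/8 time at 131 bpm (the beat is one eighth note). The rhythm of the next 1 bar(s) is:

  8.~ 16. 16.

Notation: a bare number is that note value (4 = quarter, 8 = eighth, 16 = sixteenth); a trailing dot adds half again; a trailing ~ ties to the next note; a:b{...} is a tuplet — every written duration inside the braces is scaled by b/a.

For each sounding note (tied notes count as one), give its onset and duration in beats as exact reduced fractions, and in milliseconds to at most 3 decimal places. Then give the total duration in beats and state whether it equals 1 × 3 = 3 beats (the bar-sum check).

1) 0.0ms=0b +1030.534ms=9/4b
2) 1030.534ms=9/4b +343.511ms=3/4b
Σ=3b of 3 (131bpm 3/8) — PASS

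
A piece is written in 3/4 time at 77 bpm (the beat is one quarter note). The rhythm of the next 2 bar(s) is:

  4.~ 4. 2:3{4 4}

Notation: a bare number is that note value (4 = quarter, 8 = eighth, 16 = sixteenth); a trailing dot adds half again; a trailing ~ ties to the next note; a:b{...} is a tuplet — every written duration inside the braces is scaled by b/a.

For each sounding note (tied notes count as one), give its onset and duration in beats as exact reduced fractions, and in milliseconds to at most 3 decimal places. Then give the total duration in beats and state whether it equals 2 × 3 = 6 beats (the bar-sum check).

1) 0.0ms=0b +2337.662ms=3b
2) 2337.662ms=3b +1168.831ms=3/2b
3) 3506.494ms=9/2b +1168.831ms=3/2b
Σ=6b of 6 (77bpm 3/4) — PASS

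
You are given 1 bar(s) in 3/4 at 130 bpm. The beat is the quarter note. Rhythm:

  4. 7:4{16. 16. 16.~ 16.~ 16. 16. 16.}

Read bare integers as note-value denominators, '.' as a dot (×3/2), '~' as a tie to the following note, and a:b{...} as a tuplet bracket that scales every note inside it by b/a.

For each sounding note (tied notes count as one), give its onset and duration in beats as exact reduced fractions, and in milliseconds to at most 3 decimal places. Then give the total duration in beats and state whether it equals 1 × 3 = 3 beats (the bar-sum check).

1) 0.0ms=0b +692.308ms=3/2b
2) 692.308ms=3/2b +98.901ms=3/14b
3) 791.209ms=12/7b +98.901ms=3/14b
4) 890.11ms=27/14b +296.703ms=9/14b
5) 1186.813ms=18/7b +98.901ms=3/14b
6) 1285.714ms=39/14b +98.901ms=3/14b
Σ=3b of 3 (130bpm 3/4) — PASS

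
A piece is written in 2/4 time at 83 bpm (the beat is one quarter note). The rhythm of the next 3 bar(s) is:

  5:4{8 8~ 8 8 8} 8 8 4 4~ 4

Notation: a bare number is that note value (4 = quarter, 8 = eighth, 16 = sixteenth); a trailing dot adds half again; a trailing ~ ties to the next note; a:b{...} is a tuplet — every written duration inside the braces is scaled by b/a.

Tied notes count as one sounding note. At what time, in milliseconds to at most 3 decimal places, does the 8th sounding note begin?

note 8 onset = 4b = 2891.566ms

1. 0.0ms @ 0 + 289.157ms (2/5)
2. 289.157ms @ 2/5 + 578.313ms (4/5)
3. 867.47ms @ 6/5 + 289.157ms (2/5)
4. 1156.627ms @ 8/5 + 289.157ms (2/5)
5. 1445.783ms @ 2 + 361.446ms (1/2)
6. 1807.229ms @ 5/2 + 361.446ms (1/2)
7. 2168.675ms @ 3 + 722.892ms (1)
8. 2891.566ms @ 4 + 1445.783ms (2)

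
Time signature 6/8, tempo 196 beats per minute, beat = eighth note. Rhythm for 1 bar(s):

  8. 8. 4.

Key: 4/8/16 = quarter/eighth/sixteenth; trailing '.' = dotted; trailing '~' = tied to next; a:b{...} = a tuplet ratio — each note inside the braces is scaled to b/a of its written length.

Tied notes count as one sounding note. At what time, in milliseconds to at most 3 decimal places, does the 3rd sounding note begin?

note 3 onset = 3b = 918.367ms

1. 0.0ms @ 0 + 459.184ms (3/2)
2. 459.184ms @ 3/2 + 459.184ms (3/2)
3. 918.367ms @ 3 + 918.367ms (3)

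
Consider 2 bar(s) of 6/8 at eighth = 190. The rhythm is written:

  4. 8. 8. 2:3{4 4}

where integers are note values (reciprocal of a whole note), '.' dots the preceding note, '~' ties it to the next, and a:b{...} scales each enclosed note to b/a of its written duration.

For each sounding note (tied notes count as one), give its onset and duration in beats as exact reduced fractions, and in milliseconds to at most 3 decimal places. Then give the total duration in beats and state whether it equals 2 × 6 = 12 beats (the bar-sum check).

1) 0.0ms=0b +947.368ms=3b
2) 947.368ms=3b +473.684ms=3/2b
3) 1421.053ms=9/2b +473.684ms=3/2b
4) 1894.737ms=6b +947.368ms=3b
5) 2842.105ms=9b +947.368ms=3b
Σ=12b of 12 (190bpm 6/8) — PASS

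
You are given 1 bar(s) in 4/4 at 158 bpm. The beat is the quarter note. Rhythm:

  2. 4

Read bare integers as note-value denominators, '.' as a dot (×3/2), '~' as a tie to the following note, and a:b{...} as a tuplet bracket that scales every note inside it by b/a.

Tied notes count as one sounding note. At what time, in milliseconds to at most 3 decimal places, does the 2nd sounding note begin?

1. 0.0ms @ 0 + 1139.241ms (3)
2. 1139.241ms @ 3 + 379.747ms (1)

note 2 onset = 3b = 1139.241ms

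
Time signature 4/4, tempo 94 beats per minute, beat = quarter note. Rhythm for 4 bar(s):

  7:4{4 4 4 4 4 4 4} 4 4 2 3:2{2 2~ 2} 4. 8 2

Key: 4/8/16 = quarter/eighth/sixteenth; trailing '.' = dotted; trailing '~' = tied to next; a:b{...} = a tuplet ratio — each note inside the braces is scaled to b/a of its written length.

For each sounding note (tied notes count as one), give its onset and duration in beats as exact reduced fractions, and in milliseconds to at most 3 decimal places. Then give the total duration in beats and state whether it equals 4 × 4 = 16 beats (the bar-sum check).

1) 0.0ms=0b +364.742ms=4/7b
2) 364.742ms=4/7b +364.742ms=4/7b
3) 729.483ms=8/7b +364.742ms=4/7b
4) 1094.225ms=12/7b +364.742ms=4/7b
5) 1458.967ms=16/7b +364.742ms=4/7b
6) 1823.708ms=20/7b +364.742ms=4/7b
7) 2188.45ms=24/7b +364.742ms=4/7b
8) 2553.191ms=4b +638.298ms=1b
9) 3191.489ms=5b +638.298ms=1b
10) 3829.787ms=6b +1276.596ms=2b
11) 5106.383ms=8b +851.064ms=4/3b
12) 5957.447ms=28/3b +1702.128ms=8/3b
13) 7659.574ms=12b +957.447ms=3/2b
14) 8617.021ms=27/2b +319.149ms=1/2b
15) 8936.17ms=14b +1276.596ms=2b
Σ=16b of 16 (94bpm 4/4) — PASS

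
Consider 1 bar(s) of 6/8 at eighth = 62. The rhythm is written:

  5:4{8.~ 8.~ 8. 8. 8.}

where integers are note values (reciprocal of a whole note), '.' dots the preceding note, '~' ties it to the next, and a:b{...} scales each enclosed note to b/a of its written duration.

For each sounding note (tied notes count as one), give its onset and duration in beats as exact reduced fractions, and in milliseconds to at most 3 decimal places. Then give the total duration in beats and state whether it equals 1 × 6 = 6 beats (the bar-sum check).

1) 0.0ms=0b +3483.871ms=18/5b
2) 3483.871ms=18/5b +1161.29ms=6/5b
3) 4645.161ms=24/5b +1161.29ms=6/5b
Σ=6b of 6 (62bpm 6/8) — PASS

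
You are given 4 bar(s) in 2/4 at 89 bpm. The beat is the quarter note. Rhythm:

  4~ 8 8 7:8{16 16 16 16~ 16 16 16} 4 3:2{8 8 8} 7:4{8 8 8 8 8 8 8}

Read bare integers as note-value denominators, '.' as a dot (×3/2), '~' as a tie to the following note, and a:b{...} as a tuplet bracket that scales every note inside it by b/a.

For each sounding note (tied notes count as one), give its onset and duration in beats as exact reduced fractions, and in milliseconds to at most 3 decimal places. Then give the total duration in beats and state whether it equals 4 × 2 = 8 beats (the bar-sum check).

1) 0.0ms=0b +1011.236ms=3/2b
2) 1011.236ms=3/2b +337.079ms=1/2b
3) 1348.315ms=2b +192.616ms=2/7b
4) 1540.931ms=16/7b +192.616ms=2/7b
5) 1733.547ms=18/7b +192.616ms=2/7b
6) 1926.164ms=20/7b +385.233ms=4/7b
7) 2311.396ms=24/7b +192.616ms=2/7b
8) 2504.013ms=26/7b +192.616ms=2/7b
9) 2696.629ms=4b +674.157ms=1b
10) 3370.787ms=5b +224.719ms=1/3b
11) 3595.506ms=16/3b +224.719ms=1/3b
12) 3820.225ms=17/3b +224.719ms=1/3b
13) 4044.944ms=6b +192.616ms=2/7b
14) 4237.56ms=44/7b +192.616ms=2/7b
15) 4430.177ms=46/7b +192.616ms=2/7b
16) 4622.793ms=48/7b +192.616ms=2/7b
17) 4815.409ms=50/7b +192.616ms=2/7b
18) 5008.026ms=52/7b +192.616ms=2/7b
19) 5200.642ms=54/7b +192.616ms=2/7b
Σ=8b of 8 (89bpm 2/4) — PASS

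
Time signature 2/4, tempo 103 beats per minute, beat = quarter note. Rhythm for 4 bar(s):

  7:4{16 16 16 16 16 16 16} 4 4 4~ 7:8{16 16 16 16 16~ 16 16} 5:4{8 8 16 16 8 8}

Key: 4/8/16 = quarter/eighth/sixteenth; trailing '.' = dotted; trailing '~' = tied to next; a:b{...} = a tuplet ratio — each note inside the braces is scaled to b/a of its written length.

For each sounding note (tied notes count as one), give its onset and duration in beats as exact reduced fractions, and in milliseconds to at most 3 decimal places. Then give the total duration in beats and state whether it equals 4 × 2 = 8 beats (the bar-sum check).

1) 0.0ms=0b +83.218ms=1/7b
2) 83.218ms=1/7b +83.218ms=1/7b
3) 166.436ms=2/7b +83.218ms=1/7b
4) 249.653ms=3/7b +83.218ms=1/7b
5) 332.871ms=4/7b +83.218ms=1/7b
6) 416.089ms=5/7b +83.218ms=1/7b
7) 499.307ms=6/7b +83.218ms=1/7b
8) 582.524ms=1b +582.524ms=1b
9) 1165.049ms=2b +582.524ms=1b
10) 1747.573ms=3b +748.96ms=9/7b
11) 2496.533ms=30/7b +166.436ms=2/7b
12) 2662.968ms=32/7b +166.436ms=2/7b
13) 2829.404ms=34/7b +166.436ms=2/7b
14) 2995.839ms=36/7b +332.871ms=4/7b
15) 3328.71ms=40/7b +166.436ms=2/7b
16) 3495.146ms=6b +233.01ms=2/5b
17) 3728.155ms=32/5b +233.01ms=2/5b
18) 3961.165ms=34/5b +116.505ms=1/5b
19) 4077.67ms=7b +116.505ms=1/5b
20) 4194.175ms=36/5b +233.01ms=2/5b
21) 4427.184ms=38/5b +233.01ms=2/5b
Σ=8b of 8 (103bpm 2/4) — PASS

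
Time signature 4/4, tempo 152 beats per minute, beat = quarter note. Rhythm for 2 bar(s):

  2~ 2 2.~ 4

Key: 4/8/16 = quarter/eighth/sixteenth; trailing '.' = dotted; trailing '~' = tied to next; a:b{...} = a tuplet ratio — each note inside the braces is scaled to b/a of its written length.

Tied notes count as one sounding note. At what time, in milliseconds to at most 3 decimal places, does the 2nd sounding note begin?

note 2 onset = 4b = 1578.947ms

1. 0.0ms @ 0 + 1578.947ms (4)
2. 1578.947ms @ 4 + 1578.947ms (4)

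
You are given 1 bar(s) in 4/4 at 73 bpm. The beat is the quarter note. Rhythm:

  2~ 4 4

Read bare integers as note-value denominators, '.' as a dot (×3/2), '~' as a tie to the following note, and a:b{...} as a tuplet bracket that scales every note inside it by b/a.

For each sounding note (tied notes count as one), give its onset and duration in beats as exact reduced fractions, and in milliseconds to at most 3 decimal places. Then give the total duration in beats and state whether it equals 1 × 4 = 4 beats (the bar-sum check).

1) 0.0ms=0b +2465.753ms=3b
2) 2465.753ms=3b +821.918ms=1b
Σ=4b of 4 (73bpm 4/4) — PASS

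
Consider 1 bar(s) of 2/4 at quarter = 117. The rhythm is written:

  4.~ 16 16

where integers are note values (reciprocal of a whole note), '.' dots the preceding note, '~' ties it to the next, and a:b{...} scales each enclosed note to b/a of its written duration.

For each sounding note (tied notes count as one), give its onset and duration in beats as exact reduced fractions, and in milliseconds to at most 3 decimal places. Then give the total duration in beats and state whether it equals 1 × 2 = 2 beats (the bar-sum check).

1) 0.0ms=0b +897.436ms=7/4b
2) 897.436ms=7/4b +128.205ms=1/4b
Σ=2b of 2 (117bpm 2/4) — PASS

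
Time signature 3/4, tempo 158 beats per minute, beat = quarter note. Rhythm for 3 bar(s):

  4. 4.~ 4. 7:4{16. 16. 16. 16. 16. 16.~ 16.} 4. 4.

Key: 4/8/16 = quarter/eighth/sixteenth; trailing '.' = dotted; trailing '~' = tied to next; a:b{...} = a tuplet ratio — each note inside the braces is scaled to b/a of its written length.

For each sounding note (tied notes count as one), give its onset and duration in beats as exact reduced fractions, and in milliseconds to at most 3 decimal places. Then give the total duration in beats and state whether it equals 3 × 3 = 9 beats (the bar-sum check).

1) 0.0ms=0b +569.62ms=3/2b
2) 569.62ms=3/2b +1139.241ms=3b
3) 1708.861ms=9/2b +81.374ms=3/14b
4) 1790.235ms=33/7b +81.374ms=3/14b
5) 1871.609ms=69/14b +81.374ms=3/14b
6) 1952.984ms=36/7b +81.374ms=3/14b
7) 2034.358ms=75/14b +81.374ms=3/14b
8) 2115.732ms=39/7b +162.749ms=3/7b
9) 2278.481ms=6b +569.62ms=3/2b
10) 2848.101ms=15/2b +569.62ms=3/2b
Σ=9b of 9 (158bpm 3/4) — PASS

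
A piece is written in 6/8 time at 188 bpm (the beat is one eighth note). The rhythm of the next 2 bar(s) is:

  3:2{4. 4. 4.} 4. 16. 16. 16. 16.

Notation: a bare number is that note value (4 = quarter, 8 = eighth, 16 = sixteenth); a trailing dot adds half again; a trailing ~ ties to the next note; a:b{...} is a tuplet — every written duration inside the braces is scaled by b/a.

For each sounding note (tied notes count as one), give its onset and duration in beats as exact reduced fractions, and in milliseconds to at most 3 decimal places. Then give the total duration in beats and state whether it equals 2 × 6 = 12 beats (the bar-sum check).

1) 0.0ms=0b +638.298ms=2b
2) 638.298ms=2b +638.298ms=2b
3) 1276.596ms=4b +638.298ms=2b
4) 1914.894ms=6b +957.447ms=3b
5) 2872.34ms=9b +239.362ms=3/4b
6) 3111.702ms=39/4b +239.362ms=3/4b
7) 3351.064ms=21/2b +239.362ms=3/4b
8) 3590.426ms=45/4b +239.362ms=3/4b
Σ=12b of 12 (188bpm 6/8) — PASS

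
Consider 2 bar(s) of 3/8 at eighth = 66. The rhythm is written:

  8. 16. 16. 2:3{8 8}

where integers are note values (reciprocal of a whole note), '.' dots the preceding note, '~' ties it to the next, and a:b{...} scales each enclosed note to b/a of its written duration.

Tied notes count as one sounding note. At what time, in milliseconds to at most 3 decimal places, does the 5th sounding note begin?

note 5 onset = 9/2b = 4090.909ms

1. 0.0ms @ 0 + 1363.636ms (3/2)
2. 1363.636ms @ 3/2 + 681.818ms (3/4)
3. 2045.455ms @ 9/4 + 681.818ms (3/4)
4. 2727.273ms @ 3 + 1363.636ms (3/2)
5. 4090.909ms @ 9/2 + 1363.636ms (3/2)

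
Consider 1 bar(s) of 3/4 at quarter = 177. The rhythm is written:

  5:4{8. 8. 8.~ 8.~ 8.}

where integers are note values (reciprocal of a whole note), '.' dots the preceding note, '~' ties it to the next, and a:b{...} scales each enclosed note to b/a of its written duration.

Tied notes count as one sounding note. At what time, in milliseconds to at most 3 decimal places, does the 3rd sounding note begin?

1. 0.0ms @ 0 + 203.39ms (3/5)
2. 203.39ms @ 3/5 + 203.39ms (3/5)
3. 406.78ms @ 6/5 + 610.169ms (9/5)

note 3 onset = 6/5b = 406.78ms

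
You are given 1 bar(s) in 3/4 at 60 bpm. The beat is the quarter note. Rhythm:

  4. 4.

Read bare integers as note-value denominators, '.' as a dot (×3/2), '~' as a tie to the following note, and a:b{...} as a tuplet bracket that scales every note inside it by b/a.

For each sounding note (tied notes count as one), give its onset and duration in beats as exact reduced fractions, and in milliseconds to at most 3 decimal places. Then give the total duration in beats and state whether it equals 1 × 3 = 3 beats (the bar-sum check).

1) 0.0ms=0b +1500.0ms=3/2b
2) 1500.0ms=3/2b +1500.0ms=3/2b
Σ=3b of 3 (60bpm 3/4) — PASS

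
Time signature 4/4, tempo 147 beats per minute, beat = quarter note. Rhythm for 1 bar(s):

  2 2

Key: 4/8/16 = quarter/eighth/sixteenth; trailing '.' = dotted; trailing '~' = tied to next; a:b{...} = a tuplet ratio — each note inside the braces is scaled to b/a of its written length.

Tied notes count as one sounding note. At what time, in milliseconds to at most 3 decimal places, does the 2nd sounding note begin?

note 2 onset = 2b = 816.327ms

1. 0.0ms @ 0 + 816.327ms (2)
2. 816.327ms @ 2 + 816.327ms (2)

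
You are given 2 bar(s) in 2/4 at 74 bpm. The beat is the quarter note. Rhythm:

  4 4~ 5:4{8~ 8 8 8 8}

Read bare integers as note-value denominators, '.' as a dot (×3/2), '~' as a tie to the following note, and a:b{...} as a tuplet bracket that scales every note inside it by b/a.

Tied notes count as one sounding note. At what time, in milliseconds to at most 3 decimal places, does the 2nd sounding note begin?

note 2 onset = 1b = 810.811ms

1. 0.0ms @ 0 + 810.811ms (1)
2. 810.811ms @ 1 + 1459.459ms (9/5)
3. 2270.27ms @ 14/5 + 324.324ms (2/5)
4. 2594.595ms @ 16/5 + 324.324ms (2/5)
5. 2918.919ms @ 18/5 + 324.324ms (2/5)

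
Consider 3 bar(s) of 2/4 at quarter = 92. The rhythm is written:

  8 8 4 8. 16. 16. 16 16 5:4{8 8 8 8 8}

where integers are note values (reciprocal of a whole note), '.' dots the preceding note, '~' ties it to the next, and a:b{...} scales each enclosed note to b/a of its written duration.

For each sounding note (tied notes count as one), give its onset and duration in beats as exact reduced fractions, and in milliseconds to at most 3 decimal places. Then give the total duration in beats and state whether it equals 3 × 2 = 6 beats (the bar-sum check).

1) 0.0ms=0b +326.087ms=1/2b
2) 326.087ms=1/2b +326.087ms=1/2b
3) 652.174ms=1b +652.174ms=1b
4) 1304.348ms=2b +489.13ms=3/4b
5) 1793.478ms=11/4b +244.565ms=3/8b
6) 2038.043ms=25/8b +244.565ms=3/8b
7) 2282.609ms=7/2b +163.043ms=1/4b
8) 2445.652ms=15/4b +163.043ms=1/4b
9) 2608.696ms=4b +260.87ms=2/5b
10) 2869.565ms=22/5b +260.87ms=2/5b
11) 3130.435ms=24/5b +260.87ms=2/5b
12) 3391.304ms=26/5b +260.87ms=2/5b
13) 3652.174ms=28/5b +260.87ms=2/5b
Σ=6b of 6 (92bpm 2/4) — PASS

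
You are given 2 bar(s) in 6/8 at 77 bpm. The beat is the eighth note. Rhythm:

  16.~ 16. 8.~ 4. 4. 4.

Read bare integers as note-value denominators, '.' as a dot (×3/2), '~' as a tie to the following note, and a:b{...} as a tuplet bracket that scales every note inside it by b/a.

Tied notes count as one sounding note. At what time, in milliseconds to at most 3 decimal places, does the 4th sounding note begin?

note 4 onset = 9b = 7012.987ms

1. 0.0ms @ 0 + 1168.831ms (3/2)
2. 1168.831ms @ 3/2 + 3506.494ms (9/2)
3. 4675.325ms @ 6 + 2337.662ms (3)
4. 7012.987ms @ 9 + 2337.662ms (3)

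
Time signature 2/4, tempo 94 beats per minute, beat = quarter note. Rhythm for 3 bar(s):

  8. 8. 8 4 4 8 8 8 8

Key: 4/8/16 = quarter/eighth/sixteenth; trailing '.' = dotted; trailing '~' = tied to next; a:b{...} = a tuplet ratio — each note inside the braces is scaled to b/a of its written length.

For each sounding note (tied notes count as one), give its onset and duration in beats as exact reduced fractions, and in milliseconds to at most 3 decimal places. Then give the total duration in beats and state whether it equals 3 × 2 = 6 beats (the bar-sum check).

1) 0.0ms=0b +478.723ms=3/4b
2) 478.723ms=3/4b +478.723ms=3/4b
3) 957.447ms=3/2b +319.149ms=1/2b
4) 1276.596ms=2b +638.298ms=1b
5) 1914.894ms=3b +638.298ms=1b
6) 2553.191ms=4b +319.149ms=1/2b
7) 2872.34ms=9/2b +319.149ms=1/2b
8) 3191.489ms=5b +319.149ms=1/2b
9) 3510.638ms=11/2b +319.149ms=1/2b
Σ=6b of 6 (94bpm 2/4) — PASS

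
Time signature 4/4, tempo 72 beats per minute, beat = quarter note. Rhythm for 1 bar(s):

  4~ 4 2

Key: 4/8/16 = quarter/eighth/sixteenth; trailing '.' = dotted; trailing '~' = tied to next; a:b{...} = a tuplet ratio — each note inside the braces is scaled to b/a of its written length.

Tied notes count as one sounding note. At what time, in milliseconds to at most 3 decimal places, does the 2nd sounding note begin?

1. 0.0ms @ 0 + 1666.667ms (2)
2. 1666.667ms @ 2 + 1666.667ms (2)

note 2 onset = 2b = 1666.667ms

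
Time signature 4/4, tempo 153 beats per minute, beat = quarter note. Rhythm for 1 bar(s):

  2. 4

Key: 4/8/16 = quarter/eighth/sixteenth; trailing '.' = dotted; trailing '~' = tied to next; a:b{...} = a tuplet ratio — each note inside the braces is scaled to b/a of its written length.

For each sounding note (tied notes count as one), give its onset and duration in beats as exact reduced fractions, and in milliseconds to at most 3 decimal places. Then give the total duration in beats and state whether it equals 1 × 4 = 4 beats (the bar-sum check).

1) 0.0ms=0b +1176.471ms=3b
2) 1176.471ms=3b +392.157ms=1b
Σ=4b of 4 (153bpm 4/4) — PASS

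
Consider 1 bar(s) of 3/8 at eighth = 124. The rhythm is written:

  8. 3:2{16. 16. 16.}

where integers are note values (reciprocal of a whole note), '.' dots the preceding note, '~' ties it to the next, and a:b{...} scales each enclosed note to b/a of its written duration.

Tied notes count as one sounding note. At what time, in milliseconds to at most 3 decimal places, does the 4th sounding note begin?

note 4 onset = 5/2b = 1209.677ms

1. 0.0ms @ 0 + 725.806ms (3/2)
2. 725.806ms @ 3/2 + 241.935ms (1/2)
3. 967.742ms @ 2 + 241.935ms (1/2)
4. 1209.677ms @ 5/2 + 241.935ms (1/2)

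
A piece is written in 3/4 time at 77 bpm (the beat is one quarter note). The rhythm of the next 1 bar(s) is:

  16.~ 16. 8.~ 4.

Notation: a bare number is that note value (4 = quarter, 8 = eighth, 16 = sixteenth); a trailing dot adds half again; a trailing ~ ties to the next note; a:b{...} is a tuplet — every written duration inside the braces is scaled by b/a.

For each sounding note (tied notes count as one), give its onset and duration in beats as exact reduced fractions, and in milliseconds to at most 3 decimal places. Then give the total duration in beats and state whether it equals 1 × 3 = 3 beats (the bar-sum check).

1) 0.0ms=0b +584.416ms=3/4b
2) 584.416ms=3/4b +1753.247ms=9/4b
Σ=3b of 3 (77bpm 3/4) — PASS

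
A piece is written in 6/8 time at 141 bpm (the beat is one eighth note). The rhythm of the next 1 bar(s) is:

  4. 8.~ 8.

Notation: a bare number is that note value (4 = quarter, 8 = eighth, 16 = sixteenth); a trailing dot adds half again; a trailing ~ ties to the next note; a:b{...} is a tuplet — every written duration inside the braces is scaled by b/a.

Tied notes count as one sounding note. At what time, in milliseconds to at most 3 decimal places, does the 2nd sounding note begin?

1. 0.0ms @ 0 + 1276.596ms (3)
2. 1276.596ms @ 3 + 1276.596ms (3)

note 2 onset = 3b = 1276.596ms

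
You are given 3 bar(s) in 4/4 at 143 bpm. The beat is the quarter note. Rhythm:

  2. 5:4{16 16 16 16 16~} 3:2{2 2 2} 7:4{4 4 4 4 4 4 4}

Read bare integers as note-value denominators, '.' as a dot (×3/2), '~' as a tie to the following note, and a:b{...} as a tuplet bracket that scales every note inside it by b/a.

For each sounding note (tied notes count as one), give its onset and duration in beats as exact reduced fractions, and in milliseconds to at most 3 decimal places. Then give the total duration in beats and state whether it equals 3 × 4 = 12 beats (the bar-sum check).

1) 0.0ms=0b +1258.741ms=3b
2) 1258.741ms=3b +83.916ms=1/5b
3) 1342.657ms=16/5b +83.916ms=1/5b
4) 1426.573ms=17/5b +83.916ms=1/5b
5) 1510.49ms=18/5b +83.916ms=1/5b
6) 1594.406ms=19/5b +643.357ms=23/15b
7) 2237.762ms=16/3b +559.441ms=4/3b
8) 2797.203ms=20/3b +559.441ms=4/3b
9) 3356.643ms=8b +239.76ms=4/7b
10) 3596.404ms=60/7b +239.76ms=4/7b
11) 3836.164ms=64/7b +239.76ms=4/7b
12) 4075.924ms=68/7b +239.76ms=4/7b
13) 4315.684ms=72/7b +239.76ms=4/7b
14) 4555.445ms=76/7b +239.76ms=4/7b
15) 4795.205ms=80/7b +239.76ms=4/7b
Σ=12b of 12 (143bpm 4/4) — PASS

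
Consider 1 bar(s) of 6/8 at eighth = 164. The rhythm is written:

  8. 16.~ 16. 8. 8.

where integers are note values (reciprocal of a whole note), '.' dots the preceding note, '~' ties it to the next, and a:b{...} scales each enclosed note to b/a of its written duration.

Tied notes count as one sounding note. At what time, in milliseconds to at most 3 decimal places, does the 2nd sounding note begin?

note 2 onset = 3/2b = 548.78ms

1. 0.0ms @ 0 + 548.78ms (3/2)
2. 548.78ms @ 3/2 + 548.78ms (3/2)
3. 1097.561ms @ 3 + 548.78ms (3/2)
4. 1646.341ms @ 9/2 + 548.78ms (3/2)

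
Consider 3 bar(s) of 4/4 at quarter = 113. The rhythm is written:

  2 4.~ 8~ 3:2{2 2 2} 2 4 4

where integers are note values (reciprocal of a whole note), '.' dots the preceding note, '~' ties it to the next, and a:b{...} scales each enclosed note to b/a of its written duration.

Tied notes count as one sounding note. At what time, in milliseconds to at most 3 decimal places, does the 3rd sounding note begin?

1. 0.0ms @ 0 + 1061.947ms (2)
2. 1061.947ms @ 2 + 1769.912ms (10/3)
3. 2831.858ms @ 16/3 + 707.965ms (4/3)
4. 3539.823ms @ 20/3 + 707.965ms (4/3)
5. 4247.788ms @ 8 + 1061.947ms (2)
6. 5309.735ms @ 10 + 530.973ms (1)
7. 5840.708ms @ 11 + 530.973ms (1)

note 3 onset = 16/3b = 2831.858ms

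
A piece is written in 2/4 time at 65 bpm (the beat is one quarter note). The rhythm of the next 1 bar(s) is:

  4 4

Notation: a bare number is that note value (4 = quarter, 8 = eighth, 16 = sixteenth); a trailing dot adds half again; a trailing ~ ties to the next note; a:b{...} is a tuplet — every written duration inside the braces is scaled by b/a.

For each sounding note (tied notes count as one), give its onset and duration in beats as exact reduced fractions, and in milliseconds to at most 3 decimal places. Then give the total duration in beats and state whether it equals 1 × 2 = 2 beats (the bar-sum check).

1) 0.0ms=0b +923.077ms=1b
2) 923.077ms=1b +923.077ms=1b
Σ=2b of 2 (65bpm 2/4) — PASS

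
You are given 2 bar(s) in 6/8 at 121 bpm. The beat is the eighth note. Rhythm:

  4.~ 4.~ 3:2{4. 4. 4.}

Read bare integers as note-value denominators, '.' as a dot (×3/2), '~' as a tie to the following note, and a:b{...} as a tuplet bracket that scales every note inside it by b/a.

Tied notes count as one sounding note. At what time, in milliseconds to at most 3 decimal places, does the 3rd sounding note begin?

1. 0.0ms @ 0 + 3966.942ms (8)
2. 3966.942ms @ 8 + 991.736ms (2)
3. 4958.678ms @ 10 + 991.736ms (2)

note 3 onset = 10b = 4958.678ms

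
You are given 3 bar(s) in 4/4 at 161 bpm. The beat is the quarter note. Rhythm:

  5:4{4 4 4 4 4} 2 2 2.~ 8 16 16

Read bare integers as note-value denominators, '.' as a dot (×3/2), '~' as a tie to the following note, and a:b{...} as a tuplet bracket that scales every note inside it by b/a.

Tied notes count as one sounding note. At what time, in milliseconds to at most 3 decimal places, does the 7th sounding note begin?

1. 0.0ms @ 0 + 298.137ms (4/5)
2. 298.137ms @ 4/5 + 298.137ms (4/5)
3. 596.273ms @ 8/5 + 298.137ms (4/5)
4. 894.41ms @ 12/5 + 298.137ms (4/5)
5. 1192.547ms @ 16/5 + 298.137ms (4/5)
6. 1490.683ms @ 4 + 745.342ms (2)
7. 2236.025ms @ 6 + 745.342ms (2)
8. 2981.366ms @ 8 + 1304.348ms (7/2)
9. 4285.714ms @ 23/2 + 93.168ms (1/4)
10. 4378.882ms @ 47/4 + 93.168ms (1/4)

note 7 onset = 6b = 2236.025ms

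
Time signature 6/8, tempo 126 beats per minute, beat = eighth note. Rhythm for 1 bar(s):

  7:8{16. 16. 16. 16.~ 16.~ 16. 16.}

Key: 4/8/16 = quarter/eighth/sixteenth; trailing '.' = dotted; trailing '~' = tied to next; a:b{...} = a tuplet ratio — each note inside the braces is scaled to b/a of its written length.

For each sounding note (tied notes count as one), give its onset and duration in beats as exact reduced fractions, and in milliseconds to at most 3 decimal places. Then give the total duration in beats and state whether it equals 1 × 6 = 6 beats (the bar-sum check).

1) 0.0ms=0b +408.163ms=6/7b
2) 408.163ms=6/7b +408.163ms=6/7b
3) 816.327ms=12/7b +408.163ms=6/7b
4) 1224.49ms=18/7b +1224.49ms=18/7b
5) 2448.98ms=36/7b +408.163ms=6/7b
Σ=6b of 6 (126bpm 6/8) — PASS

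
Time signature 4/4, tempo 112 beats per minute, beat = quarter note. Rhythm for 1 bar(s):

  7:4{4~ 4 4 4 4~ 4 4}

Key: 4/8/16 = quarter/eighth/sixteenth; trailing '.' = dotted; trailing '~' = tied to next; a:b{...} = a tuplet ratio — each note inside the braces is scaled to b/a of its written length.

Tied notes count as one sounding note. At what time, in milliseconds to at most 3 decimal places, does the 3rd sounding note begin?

1. 0.0ms @ 0 + 612.245ms (8/7)
2. 612.245ms @ 8/7 + 306.122ms (4/7)
3. 918.367ms @ 12/7 + 306.122ms (4/7)
4. 1224.49ms @ 16/7 + 612.245ms (8/7)
5. 1836.735ms @ 24/7 + 306.122ms (4/7)

note 3 onset = 12/7b = 918.367ms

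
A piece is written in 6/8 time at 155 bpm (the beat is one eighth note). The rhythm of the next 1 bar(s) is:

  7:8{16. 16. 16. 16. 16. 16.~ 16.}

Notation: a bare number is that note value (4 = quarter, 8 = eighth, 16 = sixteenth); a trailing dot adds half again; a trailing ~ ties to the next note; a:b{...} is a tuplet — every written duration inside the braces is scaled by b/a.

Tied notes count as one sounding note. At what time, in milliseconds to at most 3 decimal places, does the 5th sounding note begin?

1. 0.0ms @ 0 + 331.797ms (6/7)
2. 331.797ms @ 6/7 + 331.797ms (6/7)
3. 663.594ms @ 12/7 + 331.797ms (6/7)
4. 995.392ms @ 18/7 + 331.797ms (6/7)
5. 1327.189ms @ 24/7 + 331.797ms (6/7)
6. 1658.986ms @ 30/7 + 663.594ms (12/7)

note 5 onset = 24/7b = 1327.189ms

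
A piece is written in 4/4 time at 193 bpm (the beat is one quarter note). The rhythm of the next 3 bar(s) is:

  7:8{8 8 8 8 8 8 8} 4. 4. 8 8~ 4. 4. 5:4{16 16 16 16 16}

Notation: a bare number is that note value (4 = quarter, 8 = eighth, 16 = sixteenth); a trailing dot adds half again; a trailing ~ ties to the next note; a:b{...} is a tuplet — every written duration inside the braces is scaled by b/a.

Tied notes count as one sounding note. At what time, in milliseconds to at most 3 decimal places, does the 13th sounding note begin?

note 13 onset = 11b = 3419.689ms

1. 0.0ms @ 0 + 177.646ms (4/7)
2. 177.646ms @ 4/7 + 177.646ms (4/7)
3. 355.292ms @ 8/7 + 177.646ms (4/7)
4. 532.939ms @ 12/7 + 177.646ms (4/7)
5. 710.585ms @ 16/7 + 177.646ms (4/7)
6. 888.231ms @ 20/7 + 177.646ms (4/7)
7. 1065.877ms @ 24/7 + 177.646ms (4/7)
8. 1243.523ms @ 4 + 466.321ms (3/2)
9. 1709.845ms @ 11/2 + 466.321ms (3/2)
10. 2176.166ms @ 7 + 155.44ms (1/2)
11. 2331.606ms @ 15/2 + 621.762ms (2)
12. 2953.368ms @ 19/2 + 466.321ms (3/2)
13. 3419.689ms @ 11 + 62.176ms (1/5)
14. 3481.865ms @ 56/5 + 62.176ms (1/5)
15. 3544.041ms @ 57/5 + 62.176ms (1/5)
16. 3606.218ms @ 58/5 + 62.176ms (1/5)
17. 3668.394ms @ 59/5 + 62.176ms (1/5)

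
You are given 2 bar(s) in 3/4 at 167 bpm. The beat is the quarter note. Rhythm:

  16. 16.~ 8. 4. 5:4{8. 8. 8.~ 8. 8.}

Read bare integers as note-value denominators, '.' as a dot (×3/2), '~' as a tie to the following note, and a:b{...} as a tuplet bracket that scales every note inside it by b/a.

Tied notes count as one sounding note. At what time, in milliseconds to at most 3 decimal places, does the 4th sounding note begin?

1. 0.0ms @ 0 + 134.731ms (3/8)
2. 134.731ms @ 3/8 + 404.192ms (9/8)
3. 538.922ms @ 3/2 + 538.922ms (3/2)
4. 1077.844ms @ 3 + 215.569ms (3/5)
5. 1293.413ms @ 18/5 + 215.569ms (3/5)
6. 1508.982ms @ 21/5 + 431.138ms (6/5)
7. 1940.12ms @ 27/5 + 215.569ms (3/5)

note 4 onset = 3b = 1077.844ms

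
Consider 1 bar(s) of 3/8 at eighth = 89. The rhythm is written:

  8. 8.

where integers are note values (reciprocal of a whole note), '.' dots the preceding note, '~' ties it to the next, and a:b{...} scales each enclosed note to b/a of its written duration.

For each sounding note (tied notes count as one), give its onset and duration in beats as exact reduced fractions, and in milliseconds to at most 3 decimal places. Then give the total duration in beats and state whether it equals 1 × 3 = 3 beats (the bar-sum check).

1) 0.0ms=0b +1011.236ms=3/2b
2) 1011.236ms=3/2b +1011.236ms=3/2b
Σ=3b of 3 (89bpm 3/8) — PASS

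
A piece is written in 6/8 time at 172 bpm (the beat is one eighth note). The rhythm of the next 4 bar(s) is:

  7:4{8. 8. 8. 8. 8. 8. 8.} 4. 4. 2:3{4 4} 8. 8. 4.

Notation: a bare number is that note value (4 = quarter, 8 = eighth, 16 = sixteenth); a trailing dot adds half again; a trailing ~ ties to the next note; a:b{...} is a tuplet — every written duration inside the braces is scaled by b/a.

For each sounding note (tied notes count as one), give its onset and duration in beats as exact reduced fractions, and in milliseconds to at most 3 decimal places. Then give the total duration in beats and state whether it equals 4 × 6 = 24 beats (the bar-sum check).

1) 0.0ms=0b +299.003ms=6/7b
2) 299.003ms=6/7b +299.003ms=6/7b
3) 598.007ms=12/7b +299.003ms=6/7b
4) 897.01ms=18/7b +299.003ms=6/7b
5) 1196.013ms=24/7b +299.003ms=6/7b
6) 1495.017ms=30/7b +299.003ms=6/7b
7) 1794.02ms=36/7b +299.003ms=6/7b
8) 2093.023ms=6b +1046.512ms=3b
9) 3139.535ms=9b +1046.512ms=3b
10) 4186.047ms=12b +1046.512ms=3b
11) 5232.558ms=15b +1046.512ms=3b
12) 6279.07ms=18b +523.256ms=3/2b
13) 6802.326ms=39/2b +523.256ms=3/2b
14) 7325.581ms=21b +1046.512ms=3b
Σ=24b of 24 (172bpm 6/8) — PASS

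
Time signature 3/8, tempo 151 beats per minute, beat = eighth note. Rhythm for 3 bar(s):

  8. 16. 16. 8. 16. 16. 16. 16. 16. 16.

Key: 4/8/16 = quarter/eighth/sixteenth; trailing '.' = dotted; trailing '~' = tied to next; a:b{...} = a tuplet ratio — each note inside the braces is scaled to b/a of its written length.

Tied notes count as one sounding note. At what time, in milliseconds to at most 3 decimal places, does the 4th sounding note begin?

note 4 onset = 3b = 1192.053ms

1. 0.0ms @ 0 + 596.026ms (3/2)
2. 596.026ms @ 3/2 + 298.013ms (3/4)
3. 894.04ms @ 9/4 + 298.013ms (3/4)
4. 1192.053ms @ 3 + 596.026ms (3/2)
5. 1788.079ms @ 9/2 + 298.013ms (3/4)
6. 2086.093ms @ 21/4 + 298.013ms (3/4)
7. 2384.106ms @ 6 + 298.013ms (3/4)
8. 2682.119ms @ 27/4 + 298.013ms (3/4)
9. 2980.132ms @ 15/2 + 298.013ms (3/4)
10. 3278.146ms @ 33/4 + 298.013ms (3/4)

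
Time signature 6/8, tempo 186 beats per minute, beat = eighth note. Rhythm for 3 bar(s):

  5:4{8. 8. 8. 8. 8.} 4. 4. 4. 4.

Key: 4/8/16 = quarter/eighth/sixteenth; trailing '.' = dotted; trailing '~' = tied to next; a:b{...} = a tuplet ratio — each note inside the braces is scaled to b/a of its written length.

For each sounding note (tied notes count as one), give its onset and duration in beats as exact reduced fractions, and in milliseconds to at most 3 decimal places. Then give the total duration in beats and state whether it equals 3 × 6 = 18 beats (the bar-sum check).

1) 0.0ms=0b +387.097ms=6/5b
2) 387.097ms=6/5b +387.097ms=6/5b
3) 774.194ms=12/5b +387.097ms=6/5b
4) 1161.29ms=18/5b +387.097ms=6/5b
5) 1548.387ms=24/5b +387.097ms=6/5b
6) 1935.484ms=6b +967.742ms=3b
7) 2903.226ms=9b +967.742ms=3b
8) 3870.968ms=12b +967.742ms=3b
9) 4838.71ms=15b +967.742ms=3b
Σ=18b of 18 (186bpm 6/8) — PASS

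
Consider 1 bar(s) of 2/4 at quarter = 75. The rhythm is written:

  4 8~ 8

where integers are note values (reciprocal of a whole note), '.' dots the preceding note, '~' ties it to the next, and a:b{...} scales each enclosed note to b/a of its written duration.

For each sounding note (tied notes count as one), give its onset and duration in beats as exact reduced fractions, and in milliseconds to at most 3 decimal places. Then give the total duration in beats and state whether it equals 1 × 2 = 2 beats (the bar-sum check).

1) 0.0ms=0b +800.0ms=1b
2) 800.0ms=1b +800.0ms=1b
Σ=2b of 2 (75bpm 2/4) — PASS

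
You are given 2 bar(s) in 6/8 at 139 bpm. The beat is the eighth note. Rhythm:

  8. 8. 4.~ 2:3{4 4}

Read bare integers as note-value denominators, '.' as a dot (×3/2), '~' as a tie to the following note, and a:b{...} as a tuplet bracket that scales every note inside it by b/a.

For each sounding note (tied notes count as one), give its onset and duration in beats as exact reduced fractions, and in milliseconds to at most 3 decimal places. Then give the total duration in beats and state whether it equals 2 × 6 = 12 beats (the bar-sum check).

1) 0.0ms=0b +647.482ms=3/2b
2) 647.482ms=3/2b +647.482ms=3/2b
3) 1294.964ms=3b +2589.928ms=6b
4) 3884.892ms=9b +1294.964ms=3b
Σ=12b of 12 (139bpm 6/8) — PASS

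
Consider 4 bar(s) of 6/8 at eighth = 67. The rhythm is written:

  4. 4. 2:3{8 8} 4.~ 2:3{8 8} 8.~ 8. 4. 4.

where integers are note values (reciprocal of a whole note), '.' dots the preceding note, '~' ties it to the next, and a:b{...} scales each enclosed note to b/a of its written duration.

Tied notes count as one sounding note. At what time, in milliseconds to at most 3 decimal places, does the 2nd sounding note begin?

1. 0.0ms @ 0 + 2686.567ms (3)
2. 2686.567ms @ 3 + 2686.567ms (3)
3. 5373.134ms @ 6 + 1343.284ms (3/2)
4. 6716.418ms @ 15/2 + 1343.284ms (3/2)
5. 8059.701ms @ 9 + 4029.851ms (9/2)
6. 12089.552ms @ 27/2 + 1343.284ms (3/2)
7. 13432.836ms @ 15 + 2686.567ms (3)
8. 16119.403ms @ 18 + 2686.567ms (3)
9. 18805.97ms @ 21 + 2686.567ms (3)

note 2 onset = 3b = 2686.567ms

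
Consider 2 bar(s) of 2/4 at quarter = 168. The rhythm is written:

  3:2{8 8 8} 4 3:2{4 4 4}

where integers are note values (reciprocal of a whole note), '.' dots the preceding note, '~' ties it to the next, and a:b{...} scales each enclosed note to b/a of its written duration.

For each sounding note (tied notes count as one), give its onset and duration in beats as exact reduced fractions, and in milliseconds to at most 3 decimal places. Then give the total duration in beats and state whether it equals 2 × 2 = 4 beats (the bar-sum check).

1) 0.0ms=0b +119.048ms=1/3b
2) 119.048ms=1/3b +119.048ms=1/3b
3) 238.095ms=2/3b +119.048ms=1/3b
4) 357.143ms=1b +357.143ms=1b
5) 714.286ms=2b +238.095ms=2/3b
6) 952.381ms=8/3b +238.095ms=2/3b
7) 1190.476ms=10/3b +238.095ms=2/3b
Σ=4b of 4 (168bpm 2/4) — PASS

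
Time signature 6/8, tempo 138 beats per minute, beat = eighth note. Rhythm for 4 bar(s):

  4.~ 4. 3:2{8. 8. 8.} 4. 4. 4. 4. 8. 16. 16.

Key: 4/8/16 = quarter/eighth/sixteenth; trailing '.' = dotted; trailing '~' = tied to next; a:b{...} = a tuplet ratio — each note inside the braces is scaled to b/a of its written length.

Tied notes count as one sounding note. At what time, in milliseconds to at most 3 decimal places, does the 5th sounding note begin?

note 5 onset = 9b = 3913.043ms

1. 0.0ms @ 0 + 2608.696ms (6)
2. 2608.696ms @ 6 + 434.783ms (1)
3. 3043.478ms @ 7 + 434.783ms (1)
4. 3478.261ms @ 8 + 434.783ms (1)
5. 3913.043ms @ 9 + 1304.348ms (3)
6. 5217.391ms @ 12 + 1304.348ms (3)
7. 6521.739ms @ 15 + 1304.348ms (3)
8. 7826.087ms @ 18 + 1304.348ms (3)
9. 9130.435ms @ 21 + 652.174ms (3/2)
10. 9782.609ms @ 45/2 + 326.087ms (3/4)
11. 10108.696ms @ 93/4 + 326.087ms (3/4)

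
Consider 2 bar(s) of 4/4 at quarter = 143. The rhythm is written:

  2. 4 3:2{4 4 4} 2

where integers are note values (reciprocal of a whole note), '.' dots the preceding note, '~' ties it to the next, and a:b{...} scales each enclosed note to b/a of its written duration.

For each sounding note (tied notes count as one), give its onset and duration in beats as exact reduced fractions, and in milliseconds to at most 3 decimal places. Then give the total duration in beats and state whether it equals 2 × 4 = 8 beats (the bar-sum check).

1) 0.0ms=0b +1258.741ms=3b
2) 1258.741ms=3b +419.58ms=1b
3) 1678.322ms=4b +279.72ms=2/3b
4) 1958.042ms=14/3b +279.72ms=2/3b
5) 2237.762ms=16/3b +279.72ms=2/3b
6) 2517.483ms=6b +839.161ms=2b
Σ=8b of 8 (143bpm 4/4) — PASS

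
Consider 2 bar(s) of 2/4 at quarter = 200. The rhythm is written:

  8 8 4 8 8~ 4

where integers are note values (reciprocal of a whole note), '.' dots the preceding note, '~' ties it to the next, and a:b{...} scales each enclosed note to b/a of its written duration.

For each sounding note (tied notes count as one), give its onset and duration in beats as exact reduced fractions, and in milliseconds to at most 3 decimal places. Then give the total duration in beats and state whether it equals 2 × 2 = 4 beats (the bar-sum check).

1) 0.0ms=0b +150.0ms=1/2b
2) 150.0ms=1/2b +150.0ms=1/2b
3) 300.0ms=1b +300.0ms=1b
4) 600.0ms=2b +150.0ms=1/2b
5) 750.0ms=5/2b +450.0ms=3/2b
Σ=4b of 4 (200bpm 2/4) — PASS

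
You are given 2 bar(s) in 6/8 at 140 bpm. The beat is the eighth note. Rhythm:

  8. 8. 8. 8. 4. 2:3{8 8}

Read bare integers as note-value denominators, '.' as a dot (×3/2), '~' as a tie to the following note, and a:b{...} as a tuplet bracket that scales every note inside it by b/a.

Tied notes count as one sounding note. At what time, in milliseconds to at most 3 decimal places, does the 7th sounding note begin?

1. 0.0ms @ 0 + 642.857ms (3/2)
2. 642.857ms @ 3/2 + 642.857ms (3/2)
3. 1285.714ms @ 3 + 642.857ms (3/2)
4. 1928.571ms @ 9/2 + 642.857ms (3/2)
5. 2571.429ms @ 6 + 1285.714ms (3)
6. 3857.143ms @ 9 + 642.857ms (3/2)
7. 4500.0ms @ 21/2 + 642.857ms (3/2)

note 7 onset = 21/2b = 4500.0ms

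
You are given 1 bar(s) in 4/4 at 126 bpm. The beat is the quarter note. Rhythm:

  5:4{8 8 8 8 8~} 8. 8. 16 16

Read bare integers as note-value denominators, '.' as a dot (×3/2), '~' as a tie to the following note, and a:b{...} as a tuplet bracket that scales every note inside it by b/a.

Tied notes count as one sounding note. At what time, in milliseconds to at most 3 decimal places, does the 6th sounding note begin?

note 6 onset = 11/4b = 1309.524ms

1. 0.0ms @ 0 + 190.476ms (2/5)
2. 190.476ms @ 2/5 + 190.476ms (2/5)
3. 380.952ms @ 4/5 + 190.476ms (2/5)
4. 571.429ms @ 6/5 + 190.476ms (2/5)
5. 761.905ms @ 8/5 + 547.619ms (23/20)
6. 1309.524ms @ 11/4 + 357.143ms (3/4)
7. 1666.667ms @ 7/2 + 119.048ms (1/4)
8. 1785.714ms @ 15/4 + 119.048ms (1/4)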